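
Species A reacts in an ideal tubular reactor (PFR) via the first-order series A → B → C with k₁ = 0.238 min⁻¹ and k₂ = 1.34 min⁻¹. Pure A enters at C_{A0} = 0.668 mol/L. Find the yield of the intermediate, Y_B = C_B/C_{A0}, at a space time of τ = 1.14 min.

0.118

Solving the coupled first-order balances gives C_B(τ) = [k₁/(k₂−k₁)]·C_{A0}·(e^(−k₁τ) − e^(−k₂τ)).
e^(−k₁τ) = e^(−0.238×1.14) = e^(−0.2713) = 0.7624; e^(−k₂τ) = e^(−1.528) = 0.2171.
C_B = 0.238×0.668/(1.34−0.238) × (0.7624−0.2171) = 0.1443×0.5453 = 0.07867 mol/L.
Y_B = C_B/C_{A0} = 0.07867/0.668 = 0.118.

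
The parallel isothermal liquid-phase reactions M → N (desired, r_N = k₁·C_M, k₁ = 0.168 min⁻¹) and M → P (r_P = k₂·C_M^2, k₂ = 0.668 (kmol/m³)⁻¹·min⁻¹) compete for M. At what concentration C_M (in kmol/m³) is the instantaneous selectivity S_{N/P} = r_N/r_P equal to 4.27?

0.0589 kmol/m³

S_{N/P} = (k₁/k₂)·C_M⁻¹ ⇒ C_M = (S·k₂/k₁)^(-1).
= (4.27×0.668/0.168)^(-1) = (16.98)^(-1) = 0.0589 kmol/m³.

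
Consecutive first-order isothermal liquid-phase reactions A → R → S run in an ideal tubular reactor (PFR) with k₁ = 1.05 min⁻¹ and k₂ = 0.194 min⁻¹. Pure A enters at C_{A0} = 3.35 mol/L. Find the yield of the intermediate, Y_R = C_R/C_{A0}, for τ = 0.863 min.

0.542

The intermediate concentration in a first-order A→B→C sequence is C_R = k₁C_{A0}(e^(−k₁τ) − e^(−k₂τ))/(k₂−k₁).
e^(−k₁τ) = e^(−1.05×0.863) = e^(−0.9062) = 0.4041; e^(−k₂τ) = e^(−0.1674) = 0.8458.
C_R = 1.05×3.35/(0.194−1.05) × (0.4041−0.8458) = (-4.109)×(-0.4418) = 1.815 mol/L.
Y_R = C_R/C_{A0} = 1.815/3.35 = 0.542.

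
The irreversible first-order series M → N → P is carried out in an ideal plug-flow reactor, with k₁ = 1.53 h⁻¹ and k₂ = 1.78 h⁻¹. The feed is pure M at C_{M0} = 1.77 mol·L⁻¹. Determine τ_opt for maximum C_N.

For first-order series the maximum of C_N occurs at τ_opt = ln(k₂/k₁)/(k₂−k₁).
= ln(1.78/1.53)/(1.78−1.53) = ln(1.163)/0.2500 = 0.1513/0.2500 = 0.605 h.

0.605 h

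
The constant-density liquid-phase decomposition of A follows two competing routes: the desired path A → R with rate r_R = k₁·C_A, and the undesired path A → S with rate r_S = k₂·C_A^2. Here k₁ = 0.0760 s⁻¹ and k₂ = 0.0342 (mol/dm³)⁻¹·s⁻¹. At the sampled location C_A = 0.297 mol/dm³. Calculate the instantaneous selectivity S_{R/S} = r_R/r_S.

S_{R/S} = r_R/r_S = (k₁·C_A)/(k₂·C_A^2) = (k₁/k₂)·C_A⁻¹.
= (0.0760×0.2970) / (0.0342×0.2970^2) = 0.02257/0.003017 = 7.48.

7.48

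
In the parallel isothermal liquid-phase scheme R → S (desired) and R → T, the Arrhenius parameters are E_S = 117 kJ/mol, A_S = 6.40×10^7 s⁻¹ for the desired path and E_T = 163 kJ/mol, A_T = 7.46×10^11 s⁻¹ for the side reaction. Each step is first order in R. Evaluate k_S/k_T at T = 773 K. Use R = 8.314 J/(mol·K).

0.110

With equal orders, S_{S/T} = k_S/k_T = (A_S/A_T)·exp[(E_T−E_S)/(RT)].
(E_T−E_S)/(RT) = (163−117)×10³/(8.314×773) = 46000/6427 = 7.158.
k_S/k_T = (6.40×10^7/7.46×10^11)·exp(7.158) = 8.579×10^-5 × 1284 = 0.110.
Since E_S < E_T, lowering the temperature improves selectivity toward S.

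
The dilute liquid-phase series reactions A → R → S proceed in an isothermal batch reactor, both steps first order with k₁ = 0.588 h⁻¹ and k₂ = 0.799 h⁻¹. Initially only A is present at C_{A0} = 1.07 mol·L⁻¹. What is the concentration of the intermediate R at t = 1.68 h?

0.331 mol·L⁻¹

Solving the coupled first-order balances gives C_R(t) = [k₁/(k₂−k₁)]·C_{A0}·(e^(−k₁t) − e^(−k₂t)).
e^(−k₁t) = e^(−0.588×1.68) = e^(−0.9878) = 0.3724; e^(−k₂t) = e^(−1.342) = 0.2612.
C_R = 0.588×1.07/(0.799−0.588) × (0.3724−0.2612) = 2.982×0.1111 = 0.3314 mol·L⁻¹.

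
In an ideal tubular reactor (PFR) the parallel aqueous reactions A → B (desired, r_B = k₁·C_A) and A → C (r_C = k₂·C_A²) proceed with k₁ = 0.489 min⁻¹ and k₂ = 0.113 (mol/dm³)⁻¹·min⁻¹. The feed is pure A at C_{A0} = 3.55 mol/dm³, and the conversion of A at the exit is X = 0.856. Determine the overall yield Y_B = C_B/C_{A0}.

C_A = C_{A0}(1−X) = 0.5112 mol/dm³.
Along a PFR/batch, dC_B/dC_A = −r_B/(r_B+r_C) = −k₁/(k₁+k₂·C_A).
Integrating from C_{A0} to C_A: C_B = (0.489/0.113)·ln[(0.489+0.113·3.55)/(0.489+0.113·0.511)] = 4.327·ln(0.8901/0.5468) = 2.109 mol/dm³.
Y_B = C_B/C_{A0} = 2.109/3.55 = 0.594.

0.594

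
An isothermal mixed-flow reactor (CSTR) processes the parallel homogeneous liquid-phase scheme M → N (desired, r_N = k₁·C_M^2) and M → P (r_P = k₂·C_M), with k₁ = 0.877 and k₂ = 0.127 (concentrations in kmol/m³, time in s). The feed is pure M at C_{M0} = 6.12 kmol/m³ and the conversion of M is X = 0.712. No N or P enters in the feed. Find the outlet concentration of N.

Exit C_M = C_{M0}(1−X) = 6.12×0.288 = 1.763 kmol/m³.
A CSTR operates uniformly at the exit composition, giving r_N = 2.725 and r_P = 0.2238 (each k·C_M^n at C_M = 1.763).
Fraction of consumed M going to N: r_N/(r_N+r_P) = 0.9241.
C_N = 0.9241·C_{M0}·X = 0.9241×6.12×0.712 = 4.03 kmol/m³.

4.03 kmol/m³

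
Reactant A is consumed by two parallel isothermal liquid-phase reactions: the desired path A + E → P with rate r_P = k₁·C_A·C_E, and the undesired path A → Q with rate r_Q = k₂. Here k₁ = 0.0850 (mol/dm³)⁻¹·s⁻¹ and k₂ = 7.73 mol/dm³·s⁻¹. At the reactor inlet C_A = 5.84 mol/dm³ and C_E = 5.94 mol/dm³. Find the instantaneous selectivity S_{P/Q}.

S_{P/Q} = r_P/r_Q = (k₁·C_A·C_E)/(k₂) = (k₁/k₂)·C_A·C_E.
= (0.0850×5.840×5.940) / (7.73) = 2.949/7.730 = 0.381.

0.381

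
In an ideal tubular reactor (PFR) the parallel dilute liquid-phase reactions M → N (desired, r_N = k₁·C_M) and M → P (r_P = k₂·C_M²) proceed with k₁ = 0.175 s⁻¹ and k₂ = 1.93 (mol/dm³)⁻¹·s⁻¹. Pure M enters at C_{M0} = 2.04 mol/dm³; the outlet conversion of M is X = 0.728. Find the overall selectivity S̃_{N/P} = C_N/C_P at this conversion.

C_M = C_{M0}(1−X) = 0.5549 mol/dm³.
Along a PFR/batch, dC_N/dC_M = −r_N/(r_N+r_P) = −k₁/(k₁+k₂·C_M).
Integrating from C_{M0} to C_M: C_N = (0.175/1.93)·ln[(0.175+1.93·2.04)/(0.175+1.93·0.555)] = 0.09067·ln(4.112/1.246) = 0.1083 mol/dm³.
C_P = (C_{M0}−C_M)−C_N = 1.377 mol/dm³; S̃_{N/P} = 0.1083/1.377 = 0.0786.

0.0786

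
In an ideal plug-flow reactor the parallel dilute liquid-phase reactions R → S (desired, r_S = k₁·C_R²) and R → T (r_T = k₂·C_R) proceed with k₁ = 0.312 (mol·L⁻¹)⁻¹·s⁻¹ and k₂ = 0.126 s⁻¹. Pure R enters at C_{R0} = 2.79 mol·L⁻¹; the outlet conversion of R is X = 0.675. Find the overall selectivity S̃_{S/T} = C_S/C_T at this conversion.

C_R = C_{R0}(1−X) = 0.9067 mol·L⁻¹.
Along a PFR/batch, dC_T/dC_R = −r_T/(r_S+r_T) = −k₂/(k₂+k₁·C_R).
Integrating from C_{R0} to C_R: C_T = (0.126/0.312)·ln[(0.126+0.312·2.79)/(0.126+0.312·0.907)] = 0.4038·ln(0.9965/0.4089) = 0.3597 mol·L⁻¹.
Then C_S = (C_{R0}−C_R) − C_T = 1.883 − 0.3597 = 1.524 mol·L⁻¹.
S̃_{S/T} = C_S/C_T = 1.524/0.3597 = 4.24.

4.24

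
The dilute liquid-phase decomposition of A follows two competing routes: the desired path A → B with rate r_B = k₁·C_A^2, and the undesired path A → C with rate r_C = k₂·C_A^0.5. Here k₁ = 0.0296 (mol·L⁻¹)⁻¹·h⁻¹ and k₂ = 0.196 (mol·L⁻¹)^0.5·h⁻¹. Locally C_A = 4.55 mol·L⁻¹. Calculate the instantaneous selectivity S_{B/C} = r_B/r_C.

1.47

S_{B/C} = r_B/r_C = (k₁·C_A^2)/(k₂·C_A^0.5) = (k₁/k₂)·C_A^1.5.
= (0.0296×4.550^2) / (0.196×4.550^0.5) = 0.6128/0.4181 = 1.47.
Since the desired path is higher order in A, keeping C_A high (PFR or concentrated feed) favours B.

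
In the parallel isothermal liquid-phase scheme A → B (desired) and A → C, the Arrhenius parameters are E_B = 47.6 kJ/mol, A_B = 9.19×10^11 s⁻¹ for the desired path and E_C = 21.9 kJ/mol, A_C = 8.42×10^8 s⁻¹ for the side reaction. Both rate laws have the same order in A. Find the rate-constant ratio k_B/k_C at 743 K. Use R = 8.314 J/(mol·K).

17.0

With equal orders, S_{B/C} = k_B/k_C = (A_B/A_C)·exp[(E_C−E_B)/(RT)].
(E_C−E_B)/(RT) = (21.9−47.6)×10³/(8.314×743) = -25700/6177 = -4.160.
k_B/k_C = (9.19×10^11/8.42×10^8)·exp(-4.160) = 1091 × 0.01560 = 17.0.
Since E_B > E_C, raising the temperature improves selectivity toward B.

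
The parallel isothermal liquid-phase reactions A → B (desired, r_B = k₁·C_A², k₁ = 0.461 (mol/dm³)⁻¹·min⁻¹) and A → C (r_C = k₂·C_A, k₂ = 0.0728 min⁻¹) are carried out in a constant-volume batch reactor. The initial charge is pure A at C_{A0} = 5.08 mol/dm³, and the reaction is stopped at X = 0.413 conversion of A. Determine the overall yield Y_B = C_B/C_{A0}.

0.397

C_A = C_{A0}(1−X) = 2.982 mol/dm³.
Along a PFR/batch, dC_C/dC_A = −r_C/(r_B+r_C) = −k₂/(k₂+k₁·C_A).
Integrating from C_{A0} to C_A: C_C = (0.0728/0.461)·ln[(0.0728+0.461·5.08)/(0.0728+0.461·2.98)] = 0.1579·ln(2.415/1.447) = 0.08081 mol/dm³.
Then C_B = (C_{A0}−C_A) − C_C = 2.098 − 0.08081 = 2.017 mol/dm³.
Y_B = C_B/C_{A0} = 2.017/5.08 = 0.397.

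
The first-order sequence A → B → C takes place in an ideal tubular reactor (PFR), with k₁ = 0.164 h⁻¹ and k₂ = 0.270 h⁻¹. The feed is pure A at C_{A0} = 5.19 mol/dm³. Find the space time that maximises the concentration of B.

4.70 h

For first-order series the maximum of C_B occurs at τ_opt = ln(k₂/k₁)/(k₂−k₁).
= ln(0.270/0.164)/(0.270−0.164) = ln(1.646)/0.1060 = 0.4986/0.1060 = 4.70 h.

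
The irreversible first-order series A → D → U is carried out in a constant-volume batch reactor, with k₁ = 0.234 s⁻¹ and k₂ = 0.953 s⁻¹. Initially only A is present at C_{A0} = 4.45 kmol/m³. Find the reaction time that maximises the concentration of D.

Setting dC_D/dt = 0 gives t_opt = ln(k₂/k₁)/(k₂−k₁).
= ln(0.953/0.234)/(0.953−0.234) = ln(4.073)/0.7190 = 1.404/0.7190 = 1.95 s.

1.95 s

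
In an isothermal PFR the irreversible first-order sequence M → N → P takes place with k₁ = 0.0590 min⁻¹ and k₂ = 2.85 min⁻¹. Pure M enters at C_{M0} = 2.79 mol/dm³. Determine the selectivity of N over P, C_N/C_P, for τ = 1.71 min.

Solving the coupled first-order balances gives C_N(τ) = [k₁/(k₂−k₁)]·C_{M0}·(e^(−k₁τ) − e^(−k₂τ)).
e^(−k₁τ) = e^(−0.0590×1.71) = e^(−0.1009) = 0.9040; e^(−k₂τ) = e^(−4.873) = 0.007647.
C_N = 0.0590×2.79/(2.85−0.0590) × (0.9040−0.007647) = 0.05898×0.8964 = 0.05287 mol/dm³.
C_M = C_{M0}e^(−k₁τ) = 2.522 mol/dm³, so C_P = C_{M0}−C_M−C_N = 0.2149 mol/dm³; C_N/C_P = 0.246.

0.246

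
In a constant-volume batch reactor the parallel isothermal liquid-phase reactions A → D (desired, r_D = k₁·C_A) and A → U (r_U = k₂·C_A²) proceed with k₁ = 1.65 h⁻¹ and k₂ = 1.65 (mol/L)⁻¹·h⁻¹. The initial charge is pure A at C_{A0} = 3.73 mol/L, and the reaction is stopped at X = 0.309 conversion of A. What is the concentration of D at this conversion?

0.279 mol/L

C_A = C_{A0}(1−X) = 2.577 mol/L.
Along a PFR/batch, dC_D/dC_A = −r_D/(r_D+r_U) = −k₁/(k₁+k₂·C_A).
Integrating from C_{A0} to C_A: C_D = (1.65/1.65)·ln[(1.65+1.65·3.73)/(1.65+1.65·2.58)] = 1.000·ln(7.804/5.903) = 0.2793 mol/L.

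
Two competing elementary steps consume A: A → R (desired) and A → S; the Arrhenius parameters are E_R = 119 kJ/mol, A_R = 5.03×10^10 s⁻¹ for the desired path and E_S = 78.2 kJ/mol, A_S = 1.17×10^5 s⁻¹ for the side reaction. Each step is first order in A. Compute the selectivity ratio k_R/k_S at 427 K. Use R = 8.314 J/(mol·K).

With equal orders, S_{R/S} = k_R/k_S = (A_R/A_S)·exp[(E_S−E_R)/(RT)].
(E_S−E_R)/(RT) = (78.2−119)×10³/(8.314×427) = -40800/3550 = -11.49.
k_R/k_S = (5.03×10^10/1.17×10^5)·exp(-11.49) = 4.299×10^5 × 1.020×10^-5 = 4.39.

4.39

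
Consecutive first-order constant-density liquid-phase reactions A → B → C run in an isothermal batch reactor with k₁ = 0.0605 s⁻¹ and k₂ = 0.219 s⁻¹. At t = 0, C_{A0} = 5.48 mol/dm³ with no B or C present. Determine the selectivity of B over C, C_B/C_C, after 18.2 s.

0.219

The intermediate concentration in a first-order A→B→C sequence is C_B = k₁C_{A0}(e^(−k₁t) − e^(−k₂t))/(k₂−k₁).
e^(−k₁t) = e^(−0.0605×18.2) = e^(−1.101) = 0.3325; e^(−k₂t) = e^(−3.986) = 0.01858.
C_B = 0.0605×5.48/(0.219−0.0605) × (0.3325−0.01858) = 2.092×0.3139 = 0.6567 mol/dm³.
C_A = C_{A0}e^(−k₁t) = 1.822 mol/dm³, so C_C = C_{A0}−C_A−C_B = 3.001 mol/dm³; C_B/C_C = 0.219.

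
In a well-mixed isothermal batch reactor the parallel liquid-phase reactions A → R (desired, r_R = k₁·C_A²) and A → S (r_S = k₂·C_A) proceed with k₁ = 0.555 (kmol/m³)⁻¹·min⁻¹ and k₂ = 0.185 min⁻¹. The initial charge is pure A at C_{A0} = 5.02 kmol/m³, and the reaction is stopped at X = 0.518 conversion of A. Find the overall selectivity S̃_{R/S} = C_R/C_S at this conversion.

10.7

C_A = C_{A0}(1−X) = 2.420 kmol/m³.
Along a PFR/batch, dC_S/dC_A = −r_S/(r_R+r_S) = −k₂/(k₂+k₁·C_A).
Integrating from C_{A0} to C_A: C_S = (0.185/0.555)·ln[(0.185+0.555·5.02)/(0.185+0.555·2.42)] = 0.3333·ln(2.971/1.528) = 0.2217 kmol/m³.
Then C_R = (C_{A0}−C_A) − C_S = 2.600 − 0.2217 = 2.379 kmol/m³.
S̃_{R/S} = C_R/C_S = 2.379/0.2217 = 10.7.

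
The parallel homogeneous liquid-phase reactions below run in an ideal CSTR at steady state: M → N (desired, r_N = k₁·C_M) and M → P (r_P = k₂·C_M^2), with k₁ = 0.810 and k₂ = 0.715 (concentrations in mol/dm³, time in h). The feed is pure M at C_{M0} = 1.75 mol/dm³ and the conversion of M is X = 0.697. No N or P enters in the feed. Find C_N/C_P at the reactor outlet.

2.14

Exit C_M = C_{M0}(1−X) = 1.75×0.303 = 0.5303 mol/dm³.
Rates in a CSTR are evaluated at the outlet concentration: r_N = 0.810×0.5303 = 0.4295, r_P = 0.715×0.5303^2 = 0.2010.
Overall selectivity = C_N/C_P = r_Nτ/(r_Pτ) = r_N/r_P = 2.14.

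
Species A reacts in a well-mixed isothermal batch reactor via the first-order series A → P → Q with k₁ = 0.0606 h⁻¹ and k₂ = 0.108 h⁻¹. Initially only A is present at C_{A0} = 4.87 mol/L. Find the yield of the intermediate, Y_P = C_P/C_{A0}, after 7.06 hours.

0.237

The intermediate concentration in a first-order A→B→C sequence is C_P = k₁C_{A0}(e^(−k₁t) − e^(−k₂t))/(k₂−k₁).
e^(−k₁t) = e^(−0.0606×7.06) = e^(−0.4278) = 0.6519; e^(−k₂t) = e^(−0.7625) = 0.4665.
C_P = 0.0606×4.87/(0.108−0.0606) × (0.6519−0.4665) = 6.226×0.1854 = 1.154 mol/L.
Y_P = C_P/C_{A0} = 1.154/4.87 = 0.237.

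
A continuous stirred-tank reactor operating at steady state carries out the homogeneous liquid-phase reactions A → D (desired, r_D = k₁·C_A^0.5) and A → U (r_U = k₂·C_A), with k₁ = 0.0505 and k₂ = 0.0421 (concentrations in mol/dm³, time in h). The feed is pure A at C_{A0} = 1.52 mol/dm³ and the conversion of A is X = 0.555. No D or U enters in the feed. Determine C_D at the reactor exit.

0.500 mol/dm³

Exit C_A = C_{A0}(1−X) = 1.52×0.445 = 0.6764 mol/dm³.
In a CSTR the entire volume is at exit conditions, so r_D = 0.0505×0.6764^0.5 = 0.04153 and r_U = 0.0421×0.6764 = 0.02848.
Fraction of consumed A going to D: r_D/(r_D+r_U) = 0.5932.
C_D = 0.5932·C_{A0}·X = 0.5932×1.52×0.555 = 0.500 mol/dm³.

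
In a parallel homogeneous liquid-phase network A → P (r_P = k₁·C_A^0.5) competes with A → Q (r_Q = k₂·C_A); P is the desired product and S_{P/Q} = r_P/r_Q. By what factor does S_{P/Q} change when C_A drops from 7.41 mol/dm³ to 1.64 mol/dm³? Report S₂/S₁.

S_{P/Q} = (k₁/k₂)·C_A^-0.5, so S₂/S₁ = (C_{A,2}/C_{A,1})^-0.5.
= (1.64/7.41)^(-0.5) = (0.2213)^(-0.5) = 2.13.

2.13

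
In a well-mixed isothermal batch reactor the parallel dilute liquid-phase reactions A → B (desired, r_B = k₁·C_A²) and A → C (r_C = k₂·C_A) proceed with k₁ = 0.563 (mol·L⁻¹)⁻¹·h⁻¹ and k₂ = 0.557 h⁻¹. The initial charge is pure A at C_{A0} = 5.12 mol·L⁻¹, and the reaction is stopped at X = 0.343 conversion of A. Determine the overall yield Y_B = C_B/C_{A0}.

0.278

C_A = C_{A0}(1−X) = 3.364 mol·L⁻¹.
Along a PFR/batch, dC_C/dC_A = −r_C/(r_B+r_C) = −k₂/(k₂+k₁·C_A).
Integrating from C_{A0} to C_A: C_C = (0.557/0.563)·ln[(0.557+0.563·5.12)/(0.557+0.563·3.36)] = 0.9893·ln(3.440/2.451) = 0.3353 mol·L⁻¹.
Then C_B = (C_{A0}−C_A) − C_C = 1.756 − 0.3353 = 1.421 mol·L⁻¹.
Y_B = C_B/C_{A0} = 1.421/5.12 = 0.278.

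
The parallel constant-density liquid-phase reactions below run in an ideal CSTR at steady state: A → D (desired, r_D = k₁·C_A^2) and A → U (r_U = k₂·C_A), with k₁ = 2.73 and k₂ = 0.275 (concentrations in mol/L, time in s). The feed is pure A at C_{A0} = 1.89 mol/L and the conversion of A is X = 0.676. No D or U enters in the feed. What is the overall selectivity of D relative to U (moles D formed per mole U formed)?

6.08

Exit C_A = C_{A0}(1−X) = 1.89×0.324 = 0.6124 mol/L.
In a CSTR the entire volume is at exit conditions, so r_D = 2.73×0.6124^2 = 1.024 and r_U = 0.275×0.6124 = 0.1684.
Overall selectivity = C_D/C_U = r_Dτ/(r_Uτ) = r_D/r_U = 6.08.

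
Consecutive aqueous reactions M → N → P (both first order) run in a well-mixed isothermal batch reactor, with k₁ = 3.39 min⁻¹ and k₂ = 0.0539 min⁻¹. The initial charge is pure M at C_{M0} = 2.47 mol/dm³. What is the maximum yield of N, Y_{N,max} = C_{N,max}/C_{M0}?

0.935

Evaluating C_N at t_opt = ln(k₂/k₁)/(k₂−k₁) gives C_{N,max}/C_{M0} = (k₁/k₂)^[k₂/(k₂−k₁)].
= (3.39/0.0539)^(0.0539/(0.0539−3.39)) = (62.89)^(-0.01616) = 0.9353.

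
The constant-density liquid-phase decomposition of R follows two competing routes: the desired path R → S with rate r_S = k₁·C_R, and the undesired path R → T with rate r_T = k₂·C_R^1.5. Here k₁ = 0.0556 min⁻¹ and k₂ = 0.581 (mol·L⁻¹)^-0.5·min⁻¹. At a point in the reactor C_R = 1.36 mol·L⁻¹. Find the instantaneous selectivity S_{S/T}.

0.0821

S_{S/T} = r_S/r_T = (k₁·C_R)/(k₂·C_R^1.5) = (k₁/k₂)·C_R^-0.5.
= (0.0556×1.360) / (0.581×1.360^1.5) = 0.07562/0.9215 = 0.0821.
The undesired path is higher order in R, so low C_R (CSTR or dilute feed) favours S.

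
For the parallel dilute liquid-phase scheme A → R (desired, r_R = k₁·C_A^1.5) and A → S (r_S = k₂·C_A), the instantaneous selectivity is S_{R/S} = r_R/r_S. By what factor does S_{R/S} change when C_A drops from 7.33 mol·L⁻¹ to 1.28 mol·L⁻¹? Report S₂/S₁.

S_{R/S} = (k₁/k₂)·C_A^0.5, so S₂/S₁ = (C_{A,2}/C_{A,1})^0.5.
= (1.28/7.33)^0.5 = (0.1746)^0.5 = 0.418.
Selectivity toward R falls as C_A falls — high-concentration operation is favoured.

0.418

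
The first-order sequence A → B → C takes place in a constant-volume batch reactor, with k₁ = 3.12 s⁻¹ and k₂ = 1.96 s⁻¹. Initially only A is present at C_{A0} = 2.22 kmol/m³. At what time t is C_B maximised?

Setting dC_B/dt = 0 gives t_opt = ln(k₂/k₁)/(k₂−k₁).
= ln(1.96/3.12)/(1.96−3.12) = ln(0.6282)/-1.160 = -0.4649/-1.160 = 0.401 s.

0.401 s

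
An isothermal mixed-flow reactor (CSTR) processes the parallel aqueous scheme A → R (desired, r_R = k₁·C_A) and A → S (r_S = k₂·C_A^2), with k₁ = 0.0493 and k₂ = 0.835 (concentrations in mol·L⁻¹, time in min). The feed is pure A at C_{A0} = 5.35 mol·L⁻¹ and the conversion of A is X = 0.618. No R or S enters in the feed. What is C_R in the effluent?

0.0928 mol·L⁻¹

Exit C_A = C_{A0}(1−X) = 5.35×0.382 = 2.044 mol·L⁻¹.
In a CSTR the entire volume is at exit conditions, so r_R = 0.0493×2.044 = 0.1008 and r_S = 0.835×2.044^2 = 3.488.
Fraction of consumed A going to R: r_R/(r_R+r_S) = 0.02808.
C_R = 0.02808·C_{A0}·X = 0.02808×5.35×0.618 = 0.0928 mol·L⁻¹.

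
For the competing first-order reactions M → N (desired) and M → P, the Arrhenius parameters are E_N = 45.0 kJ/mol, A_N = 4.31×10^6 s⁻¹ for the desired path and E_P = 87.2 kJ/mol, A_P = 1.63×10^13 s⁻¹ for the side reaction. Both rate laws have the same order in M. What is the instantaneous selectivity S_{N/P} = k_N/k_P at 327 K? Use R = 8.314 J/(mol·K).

1.46

Since both paths have the same order in M, the concentration cancels and S_{N/P} = k_N/k_P = (A_N/A_P)·exp[(E_P−E_N)/(RT)].
(E_P−E_N)/(RT) = (87.2−45.0)×10³/(8.314×327) = 42200/2719 = 15.52.
k_N/k_P = (4.31×10^6/1.63×10^13)·exp(15.52) = 2.644×10^-7 × 5.511×10^6 = 1.46.
Since E_N < E_P, lowering the temperature improves selectivity toward N.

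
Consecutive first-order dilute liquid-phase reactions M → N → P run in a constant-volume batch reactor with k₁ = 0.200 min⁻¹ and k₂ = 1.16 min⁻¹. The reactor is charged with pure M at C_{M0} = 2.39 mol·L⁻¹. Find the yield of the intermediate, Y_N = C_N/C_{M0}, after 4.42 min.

Solving the coupled first-order balances gives C_N(t) = [k₁/(k₂−k₁)]·C_{M0}·(e^(−k₁t) − e^(−k₂t)).
e^(−k₁t) = e^(−0.200×4.42) = e^(−0.8840) = 0.4131; e^(−k₂t) = e^(−5.127) = 0.005933.
C_N = 0.200×2.39/(1.16−0.200) × (0.4131−0.005933) = 0.4979×0.4072 = 0.2027 mol·L⁻¹.
Y_N = C_N/C_{M0} = 0.2027/2.39 = 0.0848.

0.0848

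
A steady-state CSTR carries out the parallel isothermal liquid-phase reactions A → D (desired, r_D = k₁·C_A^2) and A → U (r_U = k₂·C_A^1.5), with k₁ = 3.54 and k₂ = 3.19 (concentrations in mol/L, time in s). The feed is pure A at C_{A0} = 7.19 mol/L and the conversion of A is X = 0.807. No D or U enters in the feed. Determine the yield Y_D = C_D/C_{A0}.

0.457

Exit C_A = C_{A0}(1−X) = 7.19×0.193 = 1.388 mol/L.
A CSTR operates uniformly at the exit composition, giving r_D = 6.817 and r_U = 5.215 (each k·C_A^n at C_A = 1.388).
Fraction of consumed A going to D: r_D/(r_D+r_U) = 0.5666.
C_D = 0.5666·C_{A0}·X = 0.5666×7.19×0.807 = 3.29 mol/L; Y_D = C_D/C_{A0} = 0.457.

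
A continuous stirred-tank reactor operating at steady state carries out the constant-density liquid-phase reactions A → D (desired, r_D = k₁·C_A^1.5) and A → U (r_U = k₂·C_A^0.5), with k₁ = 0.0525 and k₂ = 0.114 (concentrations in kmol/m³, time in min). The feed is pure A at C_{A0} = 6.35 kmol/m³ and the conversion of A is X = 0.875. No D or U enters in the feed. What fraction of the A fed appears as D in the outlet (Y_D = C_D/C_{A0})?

0.234

Exit C_A = C_{A0}(1−X) = 6.35×0.125 = 0.7937 kmol/m³.
In a CSTR the entire volume is at exit conditions, so r_D = 0.0525×0.7937^1.5 = 0.03713 and r_U = 0.114×0.7937^0.5 = 0.1016.
Fraction of consumed A going to D: r_D/(r_D+r_U) = 0.2677.
C_D = 0.2677·C_{A0}·X = 0.2677×6.35×0.875 = 1.49 kmol/m³; Y_D = C_D/C_{A0} = 0.234.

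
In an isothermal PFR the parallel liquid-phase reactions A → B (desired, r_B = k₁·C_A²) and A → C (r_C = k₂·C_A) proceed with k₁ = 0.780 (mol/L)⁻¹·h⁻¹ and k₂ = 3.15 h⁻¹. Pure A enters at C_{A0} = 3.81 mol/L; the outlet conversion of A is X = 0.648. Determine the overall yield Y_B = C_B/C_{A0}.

C_A = C_{A0}(1−X) = 1.341 mol/L.
Along a PFR/batch, dC_C/dC_A = −r_C/(r_B+r_C) = −k₂/(k₂+k₁·C_A).
Integrating from C_{A0} to C_A: C_C = (3.15/0.780)·ln[(3.15+0.780·3.81)/(3.15+0.780·1.34)] = 4.038·ln(6.122/4.196) = 1.525 mol/L.
Then C_B = (C_{A0}−C_A) − C_C = 2.469 − 1.525 = 0.9435 mol/L.
Y_B = C_B/C_{A0} = 0.9435/3.81 = 0.248.

0.248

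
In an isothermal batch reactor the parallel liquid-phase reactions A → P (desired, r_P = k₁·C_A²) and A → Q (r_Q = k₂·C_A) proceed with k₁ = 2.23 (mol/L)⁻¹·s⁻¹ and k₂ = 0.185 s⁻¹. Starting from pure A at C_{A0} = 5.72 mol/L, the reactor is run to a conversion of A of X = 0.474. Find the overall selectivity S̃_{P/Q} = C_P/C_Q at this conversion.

50.9

C_A = C_{A0}(1−X) = 3.009 mol/L.
Along a PFR/batch, dC_Q/dC_A = −r_Q/(r_P+r_Q) = −k₂/(k₂+k₁·C_A).
Integrating from C_{A0} to C_A: C_Q = (0.185/2.23)·ln[(0.185+2.23·5.72)/(0.185+2.23·3.01)] = 0.08296·ln(12.94/6.894) = 0.05224 mol/L.
Then C_P = (C_{A0}−C_A) − C_Q = 2.711 − 0.05224 = 2.659 mol/L.
S̃_{P/Q} = C_P/C_Q = 2.659/0.05224 = 50.9.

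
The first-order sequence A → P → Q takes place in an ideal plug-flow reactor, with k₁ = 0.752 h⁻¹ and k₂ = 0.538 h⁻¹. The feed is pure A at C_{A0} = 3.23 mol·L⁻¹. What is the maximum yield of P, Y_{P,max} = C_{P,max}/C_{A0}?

At the optimum, C_{P,max}/C_{A0} = (k₁/k₂)^[k₂/(k₂−k₁)].
= (0.752/0.538)^(0.538/(0.538−0.752)) = (1.398)^(-2.514) = 0.4309.

0.431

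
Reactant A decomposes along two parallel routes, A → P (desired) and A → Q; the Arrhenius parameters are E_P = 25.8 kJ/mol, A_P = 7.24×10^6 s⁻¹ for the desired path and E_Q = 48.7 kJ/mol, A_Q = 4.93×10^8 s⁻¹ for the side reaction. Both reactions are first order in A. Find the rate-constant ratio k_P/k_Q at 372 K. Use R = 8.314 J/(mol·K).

k_P/k_Q = (A_P/A_Q)·exp[−(E_P−E_Q)/(RT)] = (A_P/A_Q)·exp[(E_Q−E_P)/(RT)].
(E_Q−E_P)/(RT) = (48.7−25.8)×10³/(8.314×372) = 22900/3093 = 7.404.
k_P/k_Q = (7.24×10^6/4.93×10^8)·exp(7.404) = 0.01469 × 1643 = 24.1.

24.1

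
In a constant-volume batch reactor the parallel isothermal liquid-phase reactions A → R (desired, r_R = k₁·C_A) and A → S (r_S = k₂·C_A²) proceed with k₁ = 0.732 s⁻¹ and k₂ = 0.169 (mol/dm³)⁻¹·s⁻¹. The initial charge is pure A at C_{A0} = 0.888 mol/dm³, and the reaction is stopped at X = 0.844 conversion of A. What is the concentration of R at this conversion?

0.671 mol/dm³

C_A = C_{A0}(1−X) = 0.1385 mol/dm³.
Along a PFR/batch, dC_R/dC_A = −r_R/(r_R+r_S) = −k₁/(k₁+k₂·C_A).
Integrating from C_{A0} to C_A: C_R = (0.732/0.169)·ln[(0.732+0.169·0.888)/(0.732+0.169·0.139)] = 4.331·ln(0.8821/0.7554) = 0.6714 mol/dm³.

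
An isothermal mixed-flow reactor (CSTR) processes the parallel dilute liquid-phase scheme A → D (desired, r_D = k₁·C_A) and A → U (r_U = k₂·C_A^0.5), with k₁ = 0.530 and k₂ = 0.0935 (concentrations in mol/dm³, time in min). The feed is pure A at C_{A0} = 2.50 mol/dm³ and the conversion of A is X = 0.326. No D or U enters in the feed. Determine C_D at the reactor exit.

Exit C_A = C_{A0}(1−X) = 2.50×0.674 = 1.685 mol/dm³.
In a CSTR the entire volume is at exit conditions, so r_D = 0.530×1.685 = 0.8931 and r_U = 0.0935×1.685^0.5 = 0.1214.
Fraction of consumed A going to D: r_D/(r_D+r_U) = 0.8804.
C_D = 0.8804·C_{A0}·X = 0.8804×2.50×0.326 = 0.717 mol/dm³.

0.717 mol/dm³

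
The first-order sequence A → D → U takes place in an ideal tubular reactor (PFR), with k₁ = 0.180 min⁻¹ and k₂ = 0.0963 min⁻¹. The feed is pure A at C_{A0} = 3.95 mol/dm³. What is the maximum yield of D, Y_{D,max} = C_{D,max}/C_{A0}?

For a first-order series the maximum intermediate yield is C_{D,max}/C_{A0} = (k₁/k₂)^[k₂/(k₂−k₁)].
= (0.180/0.0963)^(0.0963/(0.0963−0.180)) = (1.869)^(-1.151) = 0.4869.

0.487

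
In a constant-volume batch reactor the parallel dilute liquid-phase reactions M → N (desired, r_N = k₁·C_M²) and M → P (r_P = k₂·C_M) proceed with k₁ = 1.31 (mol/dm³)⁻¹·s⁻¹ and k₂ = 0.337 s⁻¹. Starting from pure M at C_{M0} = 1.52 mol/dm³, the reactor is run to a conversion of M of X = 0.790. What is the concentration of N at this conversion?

C_M = C_{M0}(1−X) = 0.3192 mol/dm³.
Along a PFR/batch, dC_P/dC_M = −r_P/(r_N+r_P) = −k₂/(k₂+k₁·C_M).
Integrating from C_{M0} to C_M: C_P = (0.337/1.31)·ln[(0.337+1.31·1.52)/(0.337+1.31·0.319)] = 0.2573·ln(2.328/0.7552) = 0.2896 mol/dm³.
Then C_N = (C_{M0}−C_M) − C_P = 1.201 − 0.2896 = 0.9112 mol/dm³.

0.911 mol/dm³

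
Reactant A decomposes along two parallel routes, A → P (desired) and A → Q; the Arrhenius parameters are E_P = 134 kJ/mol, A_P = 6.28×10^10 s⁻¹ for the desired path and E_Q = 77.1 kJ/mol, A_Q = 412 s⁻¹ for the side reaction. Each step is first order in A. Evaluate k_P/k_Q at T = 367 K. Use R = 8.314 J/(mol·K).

1.21

k_P/k_Q = (A_P/A_Q)·exp[−(E_P−E_Q)/(RT)] = (A_P/A_Q)·exp[(E_Q−E_P)/(RT)].
(E_Q−E_P)/(RT) = (77.1−134)×10³/(8.314×367) = -56900/3051 = -18.65.
k_P/k_Q = (6.28×10^10/412)·exp(-18.65) = 1.524×10^8 × 7.965×10^-9 = 1.21.
Since E_P > E_Q, raising the temperature improves selectivity toward P.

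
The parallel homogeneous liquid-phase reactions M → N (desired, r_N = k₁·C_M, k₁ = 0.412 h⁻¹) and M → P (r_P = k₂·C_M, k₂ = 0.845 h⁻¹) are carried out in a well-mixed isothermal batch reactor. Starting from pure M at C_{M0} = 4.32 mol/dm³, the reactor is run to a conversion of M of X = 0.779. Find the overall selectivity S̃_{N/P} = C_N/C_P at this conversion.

0.488

C_M = C_{M0}(1−X) = 0.9547 mol/dm³.
Both paths are first order in M, so the instantaneous fraction to N is constant: dC_N/d(−C_M) = k₁/(k₁+k₂) = 0.3278.
C_N = 0.3278·(C_{M0}−C_M) = 0.3278×3.365 = 1.10 mol/dm³.
C_P = (C_{M0}−C_M)−C_N = 2.262 mol/dm³; S̃_{N/P} = 1.103/2.262 = 0.488.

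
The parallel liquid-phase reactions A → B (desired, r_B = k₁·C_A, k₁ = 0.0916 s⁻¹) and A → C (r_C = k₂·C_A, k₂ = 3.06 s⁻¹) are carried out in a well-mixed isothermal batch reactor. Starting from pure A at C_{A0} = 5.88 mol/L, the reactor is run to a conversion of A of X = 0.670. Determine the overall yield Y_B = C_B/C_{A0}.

C_A = C_{A0}(1−X) = 1.940 mol/L.
Both paths are first order in A, so the instantaneous fraction to B is constant: dC_B/d(−C_A) = k₁/(k₁+k₂) = 0.02906.
C_B = 0.02906·(C_{A0}−C_A) = 0.02906×3.940 = 0.115 mol/L.
Y_B = C_B/C_{A0} = 0.1145/5.88 = 0.0195.

0.0195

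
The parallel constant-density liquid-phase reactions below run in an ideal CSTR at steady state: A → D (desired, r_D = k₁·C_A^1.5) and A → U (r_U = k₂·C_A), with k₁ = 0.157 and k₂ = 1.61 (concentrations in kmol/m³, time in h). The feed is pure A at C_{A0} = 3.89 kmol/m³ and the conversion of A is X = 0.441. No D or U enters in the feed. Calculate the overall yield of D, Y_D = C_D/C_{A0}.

Exit C_A = C_{A0}(1−X) = 3.89×0.559 = 2.175 kmol/m³.
A CSTR operates uniformly at the exit composition, giving r_D = 0.5034 and r_U = 3.501 (each k·C_A^n at C_A = 2.175).
Fraction of consumed A going to D: r_D/(r_D+r_U) = 0.1257.
C_D = 0.1257·C_{A0}·X = 0.1257×3.89×0.441 = 0.216 kmol/m³; Y_D = C_D/C_{A0} = 0.0554.

0.0554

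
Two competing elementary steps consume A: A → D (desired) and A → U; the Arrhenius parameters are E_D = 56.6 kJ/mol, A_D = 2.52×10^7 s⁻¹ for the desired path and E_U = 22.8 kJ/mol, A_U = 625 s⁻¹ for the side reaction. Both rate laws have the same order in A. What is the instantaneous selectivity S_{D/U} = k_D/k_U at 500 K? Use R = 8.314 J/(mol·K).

k_D/k_U = (A_D/A_U)·exp[−(E_D−E_U)/(RT)] = (A_D/A_U)·exp[(E_U−E_D)/(RT)].
(E_U−E_D)/(RT) = (22.8−56.6)×10³/(8.314×500) = -33800/4157 = -8.131.
k_D/k_U = (2.52×10^7/625)·exp(-8.131) = 40320 × 2.943×10^-4 = 11.9.

11.9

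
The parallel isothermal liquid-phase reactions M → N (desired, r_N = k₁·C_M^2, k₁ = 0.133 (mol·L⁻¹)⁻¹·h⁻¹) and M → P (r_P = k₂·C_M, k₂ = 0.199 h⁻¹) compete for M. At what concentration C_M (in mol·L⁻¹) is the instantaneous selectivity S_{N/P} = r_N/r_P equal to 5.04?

S_{N/P} = (k₁/k₂)·C_M ⇒ C_M = S·k₂/k₁.
= 5.04×0.199/0.133 = 7.54 mol·L⁻¹.

7.54 mol·L⁻¹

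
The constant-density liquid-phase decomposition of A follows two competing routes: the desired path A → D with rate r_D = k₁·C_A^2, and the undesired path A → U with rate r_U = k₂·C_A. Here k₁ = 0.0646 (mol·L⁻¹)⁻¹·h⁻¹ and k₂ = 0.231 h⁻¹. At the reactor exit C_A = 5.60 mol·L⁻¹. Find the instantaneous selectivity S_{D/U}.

S_{D/U} = r_D/r_U = (k₁·C_A^2)/(k₂·C_A) = (k₁/k₂)·C_A.
= (0.0646×5.600^2) / (0.231×5.600) = 2.026/1.294 = 1.57.

1.57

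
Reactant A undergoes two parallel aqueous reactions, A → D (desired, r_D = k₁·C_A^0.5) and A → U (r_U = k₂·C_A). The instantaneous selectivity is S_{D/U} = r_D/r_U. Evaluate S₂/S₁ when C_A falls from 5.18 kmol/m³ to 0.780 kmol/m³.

2.58

S_{D/U} = (k₁/k₂)·C_A^-0.5, so S₂/S₁ = (C_{A,2}/C_{A,1})^-0.5.
= (0.780/5.18)^(-0.5) = (0.1506)^(-0.5) = 2.58.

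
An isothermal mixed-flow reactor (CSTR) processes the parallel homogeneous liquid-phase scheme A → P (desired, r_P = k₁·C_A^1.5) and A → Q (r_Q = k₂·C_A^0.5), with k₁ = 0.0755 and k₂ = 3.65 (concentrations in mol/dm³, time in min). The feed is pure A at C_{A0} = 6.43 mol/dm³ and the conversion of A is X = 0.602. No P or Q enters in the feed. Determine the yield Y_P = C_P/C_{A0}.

0.0303

Exit C_A = C_{A0}(1−X) = 6.43×0.398 = 2.559 mol/dm³.
A CSTR operates uniformly at the exit composition, giving r_P = 0.3091 and r_Q = 5.839 (each k·C_A^n at C_A = 2.559).
Fraction of consumed A going to P: r_P/(r_P+r_Q) = 0.05027.
C_P = 0.05027·C_{A0}·X = 0.05027×6.43×0.602 = 0.195 mol/dm³; Y_P = C_P/C_{A0} = 0.0303.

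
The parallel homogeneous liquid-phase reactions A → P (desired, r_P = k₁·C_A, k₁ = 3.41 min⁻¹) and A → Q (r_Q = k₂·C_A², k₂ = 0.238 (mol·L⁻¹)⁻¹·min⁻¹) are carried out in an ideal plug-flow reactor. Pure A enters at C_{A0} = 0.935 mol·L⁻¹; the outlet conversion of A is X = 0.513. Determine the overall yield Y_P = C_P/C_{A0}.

0.489

C_A = C_{A0}(1−X) = 0.4553 mol·L⁻¹.
Along a PFR/batch, dC_P/dC_A = −r_P/(r_P+r_Q) = −k₁/(k₁+k₂·C_A).
Integrating from C_{A0} to C_A: C_P = (3.41/0.238)·ln[(3.41+0.238·0.935)/(3.41+0.238·0.455)] = 14.33·ln(3.633/3.518) = 0.4575 mol·L⁻¹.
Y_P = C_P/C_{A0} = 0.4575/0.935 = 0.489.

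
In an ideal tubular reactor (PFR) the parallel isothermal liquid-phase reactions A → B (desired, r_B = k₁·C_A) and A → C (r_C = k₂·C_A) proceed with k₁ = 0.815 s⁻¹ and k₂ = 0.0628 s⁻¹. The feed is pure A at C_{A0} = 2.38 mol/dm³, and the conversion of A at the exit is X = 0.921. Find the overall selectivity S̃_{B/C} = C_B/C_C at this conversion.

C_A = C_{A0}(1−X) = 0.1880 mol/dm³.
Both paths are first order in A, so the instantaneous fraction to B is constant: dC_B/d(−C_A) = k₁/(k₁+k₂) = 0.9285.
C_B = 0.9285·(C_{A0}−C_A) = 0.9285×2.192 = 2.04 mol/dm³.
C_C = (C_{A0}−C_A)−C_B = 0.1568 mol/dm³; S̃_{B/C} = 2.035/0.1568 = 13.0.

13.0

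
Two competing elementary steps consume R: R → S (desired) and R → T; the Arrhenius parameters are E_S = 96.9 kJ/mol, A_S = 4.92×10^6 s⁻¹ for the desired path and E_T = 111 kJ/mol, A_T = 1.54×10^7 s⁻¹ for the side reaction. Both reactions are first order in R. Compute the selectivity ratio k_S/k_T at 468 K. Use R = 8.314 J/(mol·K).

With equal orders, S_{S/T} = k_S/k_T = (A_S/A_T)·exp[(E_T−E_S)/(RT)].
(E_T−E_S)/(RT) = (111−96.9)×10³/(8.314×468) = 14100/3891 = 3.624.
k_S/k_T = (4.92×10^6/1.54×10^7)·exp(3.624) = 0.3195 × 37.48 = 12.0.

12.0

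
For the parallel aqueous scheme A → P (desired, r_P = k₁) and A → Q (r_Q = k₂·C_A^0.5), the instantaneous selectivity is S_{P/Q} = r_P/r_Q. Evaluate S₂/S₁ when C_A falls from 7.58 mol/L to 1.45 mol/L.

2.29

S_{P/Q} = (k₁/k₂)·C_A^-0.5, so S₂/S₁ = (C_{A,2}/C_{A,1})^-0.5.
= (1.45/7.58)^(-0.5) = (0.1913)^(-0.5) = 2.29.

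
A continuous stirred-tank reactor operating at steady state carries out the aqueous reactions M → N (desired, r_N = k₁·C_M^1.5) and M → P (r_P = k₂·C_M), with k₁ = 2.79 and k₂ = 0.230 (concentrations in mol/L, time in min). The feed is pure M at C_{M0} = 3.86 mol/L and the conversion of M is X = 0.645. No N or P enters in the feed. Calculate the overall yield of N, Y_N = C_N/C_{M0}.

Exit C_M = C_{M0}(1−X) = 3.86×0.355 = 1.370 mol/L.
A CSTR operates uniformly at the exit composition, giving r_N = 4.475 and r_P = 0.3152 (each k·C_M^n at C_M = 1.370).
Fraction of consumed M going to N: r_N/(r_N+r_P) = 0.9342.
C_N = 0.9342·C_{M0}·X = 0.9342×3.86×0.645 = 2.33 mol/L; Y_N = C_N/C_{M0} = 0.603.

0.603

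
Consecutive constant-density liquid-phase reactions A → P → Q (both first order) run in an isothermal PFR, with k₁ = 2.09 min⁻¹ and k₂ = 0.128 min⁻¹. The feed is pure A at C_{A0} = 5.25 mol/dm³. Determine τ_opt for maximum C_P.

1.42 min

For first-order series the maximum of C_P occurs at τ_opt = ln(k₂/k₁)/(k₂−k₁).
= ln(0.128/2.09)/(0.128−2.09) = ln(0.06124)/-1.962 = -2.793/-1.962 = 1.42 min.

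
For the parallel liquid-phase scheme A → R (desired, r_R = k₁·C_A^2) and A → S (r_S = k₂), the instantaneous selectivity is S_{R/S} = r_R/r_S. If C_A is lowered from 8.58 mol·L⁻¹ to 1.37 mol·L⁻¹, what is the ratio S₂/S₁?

0.0255

S_{R/S} = (k₁/k₂)·C_A^2, so S₂/S₁ = (C_{A,2}/C_{A,1})^2.
= (1.37/8.58)^2 = (0.1597)^2 = 0.0255.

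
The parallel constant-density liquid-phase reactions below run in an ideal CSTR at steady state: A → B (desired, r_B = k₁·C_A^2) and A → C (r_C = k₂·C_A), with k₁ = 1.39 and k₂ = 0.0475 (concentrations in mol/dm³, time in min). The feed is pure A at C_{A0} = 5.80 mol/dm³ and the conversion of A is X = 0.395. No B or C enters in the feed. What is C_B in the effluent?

Exit C_A = C_{A0}(1−X) = 5.80×0.605 = 3.509 mol/dm³.
A CSTR operates uniformly at the exit composition, giving r_B = 17.12 and r_C = 0.1667 (each k·C_A^n at C_A = 3.509).
Fraction of consumed A going to B: r_B/(r_B+r_C) = 0.9904.
C_B = 0.9904·C_{A0}·X = 0.9904×5.80×0.395 = 2.27 mol/dm³.

2.27 mol/dm³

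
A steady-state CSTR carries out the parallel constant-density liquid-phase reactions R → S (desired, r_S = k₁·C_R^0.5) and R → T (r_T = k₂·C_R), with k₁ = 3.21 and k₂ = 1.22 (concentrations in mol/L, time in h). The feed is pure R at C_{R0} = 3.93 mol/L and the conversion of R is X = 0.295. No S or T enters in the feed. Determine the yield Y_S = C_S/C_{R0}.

Exit C_R = C_{R0}(1−X) = 3.93×0.705 = 2.771 mol/L.
In a CSTR the entire volume is at exit conditions, so r_S = 3.21×2.771^0.5 = 5.343 and r_T = 1.22×2.771 = 3.380.
Fraction of consumed R going to S: r_S/(r_S+r_T) = 0.6125.
C_S = 0.6125·C_{R0}·X = 0.6125×3.93×0.295 = 0.710 mol/L; Y_S = C_S/C_{R0} = 0.181.

0.181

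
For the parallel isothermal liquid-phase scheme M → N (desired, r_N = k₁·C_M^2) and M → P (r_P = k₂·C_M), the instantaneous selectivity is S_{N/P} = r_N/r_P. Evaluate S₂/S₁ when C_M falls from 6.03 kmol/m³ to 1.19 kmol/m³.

S_{N/P} = (k₁/k₂)·C_M, so S₂/S₁ = (C_{M,2}/C_{M,1}).
= 1.19/6.03 = 0.197.
Selectivity toward N falls as C_M falls — high-concentration operation is favoured.

0.197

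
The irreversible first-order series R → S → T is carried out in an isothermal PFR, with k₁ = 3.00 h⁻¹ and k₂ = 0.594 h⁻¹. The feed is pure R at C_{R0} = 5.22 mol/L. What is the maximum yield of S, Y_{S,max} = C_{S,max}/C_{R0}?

0.670

For a first-order series the maximum intermediate yield is C_{S,max}/C_{R0} = (k₁/k₂)^[k₂/(k₂−k₁)].
= (3.00/0.594)^(0.594/(0.594−3.00)) = (5.051)^(-0.2469) = 0.6704.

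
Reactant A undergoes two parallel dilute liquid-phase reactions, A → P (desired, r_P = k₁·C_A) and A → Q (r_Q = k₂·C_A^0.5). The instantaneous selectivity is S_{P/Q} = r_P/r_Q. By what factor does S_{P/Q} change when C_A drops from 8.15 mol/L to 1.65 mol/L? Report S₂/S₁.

0.450

S_{P/Q} = (k₁/k₂)·C_A^0.5, so S₂/S₁ = (C_{A,2}/C_{A,1})^0.5.
= (1.65/8.15)^0.5 = (0.2025)^0.5 = 0.450.
Selectivity toward P falls as C_A falls — high-concentration operation is favoured.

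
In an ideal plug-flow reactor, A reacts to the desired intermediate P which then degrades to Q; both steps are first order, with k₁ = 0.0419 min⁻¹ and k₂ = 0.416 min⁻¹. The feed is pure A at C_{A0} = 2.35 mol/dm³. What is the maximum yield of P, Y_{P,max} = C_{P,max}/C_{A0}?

Evaluating C_P at τ_opt = ln(k₂/k₁)/(k₂−k₁) gives C_{P,max}/C_{A0} = (k₁/k₂)^[k₂/(k₂−k₁)].
= (0.0419/0.416)^(0.416/(0.416−0.0419)) = (0.1007)^(1.112) = 0.07789.

0.0779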